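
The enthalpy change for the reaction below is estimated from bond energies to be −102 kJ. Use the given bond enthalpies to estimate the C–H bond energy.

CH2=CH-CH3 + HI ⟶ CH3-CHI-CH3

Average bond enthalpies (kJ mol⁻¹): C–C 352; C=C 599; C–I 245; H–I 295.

D(C–H) ≈ 399 kJ/mol

Let D be the C–H bond energy.
Σ(broken) = 1×352 + 6×D + 1×599 + 1×295 = 1246 + 6D
Σ(formed) = 2×352 + 7×D + 1×245 = 949 + 7D
ΔH = Σ(broken) − Σ(formed) = (1246 + 6D) − (949 + 7D) = +297 − D
Setting this equal to −102 kJ gives D = 399 kJ/mol.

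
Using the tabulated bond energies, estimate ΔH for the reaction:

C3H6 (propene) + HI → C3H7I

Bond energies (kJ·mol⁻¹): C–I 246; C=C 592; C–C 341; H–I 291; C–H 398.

ΔH ≈ −102 kJ

Bonds broken (reactants):
  C–C: 1 × 341 = 341
  C–H: 6 × 398 = 2388
  C=C: 1 × 592 = 592
  H–I: 1 × 291 = 291
  Σ(broken) = 3612 kJ
Bonds formed (products):
  C–C: 2 × 341 = 682
  C–H: 7 × 398 = 2786
  C–I: 1 × 246 = 246
  Σ(formed) = 3714 kJ
ΔH = Σ(broken) − Σ(formed) = 3612 − 3714 = −102 kJ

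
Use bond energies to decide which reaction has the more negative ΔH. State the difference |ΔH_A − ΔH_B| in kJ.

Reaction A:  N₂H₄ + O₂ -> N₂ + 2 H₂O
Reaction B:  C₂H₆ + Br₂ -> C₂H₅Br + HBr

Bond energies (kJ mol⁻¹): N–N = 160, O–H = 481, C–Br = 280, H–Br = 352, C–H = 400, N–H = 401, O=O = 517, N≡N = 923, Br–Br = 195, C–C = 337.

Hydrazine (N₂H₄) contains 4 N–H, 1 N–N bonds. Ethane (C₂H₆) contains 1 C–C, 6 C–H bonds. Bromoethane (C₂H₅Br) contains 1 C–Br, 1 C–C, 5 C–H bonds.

Reaction A:
  Bonds broken (reactants):
    N–H: 4 × 401 = 1604
    N–N: 1 × 160 = 160
    O=O: 1 × 517 = 517
    Σ(broken) = 2281 kJ
  Bonds formed (products):
    N≡N: 1 × 923 = 923
    O–H: 4 × 481 = 1924
    Σ(formed) = 2847 kJ
  ΔH_A = 2281 − 2847 = −566 kJ
Reaction B:
  Bonds broken (reactants):
    Br–Br: 1 × 195 = 195
    C–C: 1 × 337 = 337
    C–H: 6 × 400 = 2400
    Σ(broken) = 2932 kJ
  Bonds formed (products):
    C–Br: 1 × 280 = 280
    C–C: 1 × 337 = 337
    C–H: 5 × 400 = 2000
    H–Br: 1 × 352 = 352
    Σ(formed) = 2969 kJ
  ΔH_B = 2932 − 2969 = −37 kJ
ΔH_A − ΔH_B = −529 kJ, so reaction A has the more negative ΔH; |ΔH_A − ΔH_B| = 529 kJ.

Reaction A, by 529 kJ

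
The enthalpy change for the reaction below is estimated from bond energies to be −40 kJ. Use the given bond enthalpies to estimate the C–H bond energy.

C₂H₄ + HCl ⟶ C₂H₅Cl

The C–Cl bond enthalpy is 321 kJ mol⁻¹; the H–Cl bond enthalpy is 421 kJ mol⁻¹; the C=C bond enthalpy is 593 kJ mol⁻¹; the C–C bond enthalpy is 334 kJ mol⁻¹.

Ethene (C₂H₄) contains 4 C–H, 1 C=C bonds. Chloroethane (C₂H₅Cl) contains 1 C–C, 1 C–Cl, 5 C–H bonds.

Let D be the C–H bond energy.
Σ(broken) = 4×D + 1×593 + 1×421 = 1014 + 4D
Σ(formed) = 1×334 + 1×321 + 5×D = 655 + 5D
ΔH = Σ(broken) − Σ(formed) = (1014 + 4D) − (655 + 5D) = +359 − D
Setting this equal to −40 kJ gives D = 399 kJ/mol.

D(C–H) ≈ 399 kJ/mol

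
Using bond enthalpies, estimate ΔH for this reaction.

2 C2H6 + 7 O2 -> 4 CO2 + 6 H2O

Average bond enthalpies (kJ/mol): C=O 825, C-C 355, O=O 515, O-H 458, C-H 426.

Bonds broken (reactants):
  C-C: 2 × 355 = 710
  C-H: 12 × 426 = 5112
  O=O: 7 × 515 = 3605
  Σ(broken) = 9427 kJ
Bonds formed (products):
  C=O: 8 × 825 = 6600
  O-H: 12 × 458 = 5496
  Σ(formed) = 12096 kJ
ΔH = Σ(broken) − Σ(formed) = 9427 − 12096 = −2669 kJ

ΔH ≈ −2669 kJ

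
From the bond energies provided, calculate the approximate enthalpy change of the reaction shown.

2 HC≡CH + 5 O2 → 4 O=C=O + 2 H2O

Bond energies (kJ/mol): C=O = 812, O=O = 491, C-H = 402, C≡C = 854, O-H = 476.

Bonds broken (reactants):
  C≡C: 2 × 854 = 1708
  C-H: 4 × 402 = 1608
  O=O: 5 × 491 = 2455
  Σ(broken) = 5771 kJ
Bonds formed (products):
  C=O: 8 × 812 = 6496
  O-H: 4 × 476 = 1904
  Σ(formed) = 8400 kJ
ΔH = Σ(broken) − Σ(formed) = 5771 − 8400 = −2629 kJ

ΔH ≈ −2629 kJ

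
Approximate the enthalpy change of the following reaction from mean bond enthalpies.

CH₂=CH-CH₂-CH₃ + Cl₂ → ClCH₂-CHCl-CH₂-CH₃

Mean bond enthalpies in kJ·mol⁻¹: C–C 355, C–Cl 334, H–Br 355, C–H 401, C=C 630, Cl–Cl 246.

Bonds broken (reactants):
  C–C: 2 × 355 = 710
  C–H: 8 × 401 = 3208
  C=C: 1 × 630 = 630
  Cl–Cl: 1 × 246 = 246
  Σ(broken) = 4794 kJ
Bonds formed (products):
  C–C: 3 × 355 = 1065
  C–Cl: 2 × 334 = 668
  C–H: 8 × 401 = 3208
  Σ(formed) = 4941 kJ
ΔH = Σ(broken) − Σ(formed) = 4794 − 4941 = −147 kJ

ΔH ≈ −147 kJ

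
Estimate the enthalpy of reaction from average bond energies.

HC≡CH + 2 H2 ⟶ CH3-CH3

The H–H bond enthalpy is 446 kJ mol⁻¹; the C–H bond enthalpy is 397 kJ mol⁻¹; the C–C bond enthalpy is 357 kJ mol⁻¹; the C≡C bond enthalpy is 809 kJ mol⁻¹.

ΔH ≈ −244 kJ

Bonds broken (reactants):
  C≡C: 1 × 809 = 809
  C–H: 2 × 397 = 794
  H–H: 2 × 446 = 892
  Σ(broken) = 2495 kJ
Bonds formed (products):
  C–C: 1 × 357 = 357
  C–H: 6 × 397 = 2382
  Σ(formed) = 2739 kJ
ΔH = Σ(broken) − Σ(formed) = 2495 − 2739 = −244 kJ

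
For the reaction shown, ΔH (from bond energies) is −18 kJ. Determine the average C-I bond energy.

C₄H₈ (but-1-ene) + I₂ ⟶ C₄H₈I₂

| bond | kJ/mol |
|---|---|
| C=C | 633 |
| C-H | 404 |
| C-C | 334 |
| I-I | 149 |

D(C-I) ≈ 233 kJ/mol

Let D be the C-I bond energy.
Σ(broken) = 2×334 + 8×404 + 1×633 + 1×149 = 4682
Σ(formed) = 3×334 + 8×404 + 2×D = 4234 + 2D
ΔH = Σ(broken) − Σ(formed) = (4682) − (4234 + 2D) = +448 − 2D
Setting this equal to −18 kJ gives 2D = 466, so D = 233 kJ/mol.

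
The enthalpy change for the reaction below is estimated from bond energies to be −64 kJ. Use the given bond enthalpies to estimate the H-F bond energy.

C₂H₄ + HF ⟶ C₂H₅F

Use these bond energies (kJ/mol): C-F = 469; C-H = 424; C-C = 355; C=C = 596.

D(H-F) ≈ 588 kJ/mol

Let D be the H-F bond energy.
Σ(broken) = 4×424 + 1×596 + 1×D = 2292 + D
Σ(formed) = 1×355 + 1×469 + 5×424 = 2944
ΔH = Σ(broken) − Σ(formed) = (2292 + D) − (2944) = −652 + D
Setting this equal to −64 kJ gives D = 588 kJ/mol.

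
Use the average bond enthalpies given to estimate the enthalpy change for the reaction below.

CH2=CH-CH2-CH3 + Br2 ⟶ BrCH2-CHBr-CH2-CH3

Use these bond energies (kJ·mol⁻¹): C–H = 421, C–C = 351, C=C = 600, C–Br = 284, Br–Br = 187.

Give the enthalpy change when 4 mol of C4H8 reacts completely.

Bonds broken (reactants):
  Br–Br: 1 × 187 = 187
  C–C: 2 × 351 = 702
  C–H: 8 × 421 = 3368
  C=C: 1 × 600 = 600
  Σ(broken) = 4857 kJ
Bonds formed (products):
  C–Br: 2 × 284 = 568
  C–C: 3 × 351 = 1053
  C–H: 8 × 421 = 3368
  Σ(formed) = 4989 kJ
ΔH = Σ(broken) − Σ(formed) = 4857 − 4989 = −132 kJ
For 4× the reaction as written: 4 × (−132) = −528 kJ

ΔH = −528 kJ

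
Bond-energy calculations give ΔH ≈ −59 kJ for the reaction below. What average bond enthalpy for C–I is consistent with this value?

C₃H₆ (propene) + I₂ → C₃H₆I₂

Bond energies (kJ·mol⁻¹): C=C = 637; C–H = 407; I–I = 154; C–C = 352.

Let D be the C–I bond energy.
Σ(broken) = 1×352 + 6×407 + 1×637 + 1×154 = 3585
Σ(formed) = 2×352 + 6×407 + 2×D = 3146 + 2D
ΔH = Σ(broken) − Σ(formed) = (3585) − (3146 + 2D) = +439 − 2D
Setting this equal to −59 kJ gives 2D = 498, so D = 249 kJ/mol.

D(C–I) ≈ 249 kJ/mol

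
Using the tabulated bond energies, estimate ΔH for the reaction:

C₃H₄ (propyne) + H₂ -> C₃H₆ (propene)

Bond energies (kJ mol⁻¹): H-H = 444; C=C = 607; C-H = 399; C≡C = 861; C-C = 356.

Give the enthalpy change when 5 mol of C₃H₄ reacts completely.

Bonds broken (reactants):
  C≡C: 1 × 861 = 861
  C-C: 1 × 356 = 356
  C-H: 4 × 399 = 1596
  H-H: 1 × 444 = 444
  Σ(broken) = 3257 kJ
Bonds formed (products):
  C-C: 1 × 356 = 356
  C-H: 6 × 399 = 2394
  C=C: 1 × 607 = 607
  Σ(formed) = 3357 kJ
ΔH = Σ(broken) − Σ(formed) = 3257 − 3357 = −100 kJ
For 5× the reaction as written: 5 × (−100) = −500 kJ

ΔH = −500 kJ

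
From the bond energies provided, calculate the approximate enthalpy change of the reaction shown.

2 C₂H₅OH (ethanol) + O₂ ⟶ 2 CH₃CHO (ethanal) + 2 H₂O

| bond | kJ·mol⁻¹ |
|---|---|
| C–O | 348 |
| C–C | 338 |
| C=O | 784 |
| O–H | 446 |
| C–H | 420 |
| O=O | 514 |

Bonds broken (reactants):
  C–C: 2 × 338 = 676
  C–H: 10 × 420 = 4200
  C–O: 2 × 348 = 696
  O–H: 2 × 446 = 892
  O=O: 1 × 514 = 514
  Σ(broken) = 6978 kJ
Bonds formed (products):
  C–C: 2 × 338 = 676
  C–H: 8 × 420 = 3360
  C=O: 2 × 784 = 1568
  O–H: 4 × 446 = 1784
  Σ(formed) = 7388 kJ
ΔH = Σ(broken) − Σ(formed) = 6978 − 7388 = −410 kJ

ΔH ≈ −410 kJ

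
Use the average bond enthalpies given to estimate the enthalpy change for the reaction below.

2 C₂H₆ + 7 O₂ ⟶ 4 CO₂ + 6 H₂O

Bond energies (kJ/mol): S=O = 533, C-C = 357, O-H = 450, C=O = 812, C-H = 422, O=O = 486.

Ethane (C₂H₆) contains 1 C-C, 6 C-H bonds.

Bonds broken (reactants):
  C-C: 2 × 357 = 714
  C-H: 12 × 422 = 5064
  O=O: 7 × 486 = 3402
  Σ(broken) = 9180 kJ
Bonds formed (products):
  C=O: 8 × 812 = 6496
  O-H: 12 × 450 = 5400
  Σ(formed) = 11896 kJ
ΔH = Σ(broken) − Σ(formed) = 9180 − 11896 = −2716 kJ

ΔH ≈ −2716 kJ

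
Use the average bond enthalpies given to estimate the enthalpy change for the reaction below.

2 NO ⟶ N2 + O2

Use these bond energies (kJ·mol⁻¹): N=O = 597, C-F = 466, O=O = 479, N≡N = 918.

Bonds broken (reactants):
  N=O: 2 × 597 = 1194
  Σ(broken) = 1194 kJ
Bonds formed (products):
  N≡N: 1 × 918 = 918
  O=O: 1 × 479 = 479
  Σ(formed) = 1397 kJ
ΔH = Σ(broken) − Σ(formed) = 1194 − 1397 = −203 kJ

ΔH ≈ −203 kJ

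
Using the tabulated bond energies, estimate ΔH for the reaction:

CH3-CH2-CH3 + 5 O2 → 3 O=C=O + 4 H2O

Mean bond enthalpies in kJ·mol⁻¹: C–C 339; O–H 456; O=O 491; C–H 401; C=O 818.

ΔH ≈ −2215 kJ

Bonds broken (reactants):
  C–C: 2 × 339 = 678
  C–H: 8 × 401 = 3208
  O=O: 5 × 491 = 2455
  Σ(broken) = 6341 kJ
Bonds formed (products):
  C=O: 6 × 818 = 4908
  O–H: 8 × 456 = 3648
  Σ(formed) = 8556 kJ
ΔH = Σ(broken) − Σ(formed) = 6341 − 8556 = −2215 kJ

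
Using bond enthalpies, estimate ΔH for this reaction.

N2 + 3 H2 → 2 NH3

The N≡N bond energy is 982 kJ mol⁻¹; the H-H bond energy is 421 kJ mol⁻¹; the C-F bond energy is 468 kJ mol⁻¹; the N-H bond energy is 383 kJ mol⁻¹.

ΔH ≈ −53 kJ

Bonds broken (reactants):
  H-H: 3 × 421 = 1263
  N≡N: 1 × 982 = 982
  Σ(broken) = 2245 kJ
Bonds formed (products):
  N-H: 6 × 383 = 2298
  Σ(formed) = 2298 kJ
ΔH = Σ(broken) − Σ(formed) = 2245 − 2298 = −53 kJ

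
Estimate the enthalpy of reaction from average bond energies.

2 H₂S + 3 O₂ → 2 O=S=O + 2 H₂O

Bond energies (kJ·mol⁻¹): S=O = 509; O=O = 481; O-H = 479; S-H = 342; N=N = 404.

Bonds broken (reactants):
  O=O: 3 × 481 = 1443
  S-H: 4 × 342 = 1368
  Σ(broken) = 2811 kJ
Bonds formed (products):
  O-H: 4 × 479 = 1916
  S=O: 4 × 509 = 2036
  Σ(formed) = 3952 kJ
ΔH = Σ(broken) − Σ(formed) = 2811 − 3952 = −1141 kJ

ΔH ≈ −1141 kJ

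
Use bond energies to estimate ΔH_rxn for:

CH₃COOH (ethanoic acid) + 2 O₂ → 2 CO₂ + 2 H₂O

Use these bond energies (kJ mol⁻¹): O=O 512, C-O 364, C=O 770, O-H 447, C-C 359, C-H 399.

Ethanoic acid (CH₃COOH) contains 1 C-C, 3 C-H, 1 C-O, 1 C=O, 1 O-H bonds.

Bonds broken (reactants):
  C-C: 1 × 359 = 359
  C-H: 3 × 399 = 1197
  C-O: 1 × 364 = 364
  C=O: 1 × 770 = 770
  O-H: 1 × 447 = 447
  O=O: 2 × 512 = 1024
  Σ(broken) = 4161 kJ
Bonds formed (products):
  C=O: 4 × 770 = 3080
  O-H: 4 × 447 = 1788
  Σ(formed) = 4868 kJ
ΔH = Σ(broken) − Σ(formed) = 4161 − 4868 = −707 kJ

ΔH ≈ −707 kJ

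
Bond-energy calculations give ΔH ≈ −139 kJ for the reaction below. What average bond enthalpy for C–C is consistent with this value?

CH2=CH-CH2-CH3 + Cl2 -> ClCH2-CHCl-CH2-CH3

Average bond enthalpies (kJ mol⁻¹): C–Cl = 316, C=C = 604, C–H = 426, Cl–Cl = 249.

Let D be the C–C bond energy.
Σ(broken) = 2×D + 8×426 + 1×604 + 1×249 = 4261 + 2D
Σ(formed) = 3×D + 2×316 + 8×426 = 4040 + 3D
ΔH = Σ(broken) − Σ(formed) = (4261 + 2D) − (4040 + 3D) = +221 − D
Setting this equal to −139 kJ gives D = 360 kJ/mol.

D(C–C) ≈ 360 kJ/mol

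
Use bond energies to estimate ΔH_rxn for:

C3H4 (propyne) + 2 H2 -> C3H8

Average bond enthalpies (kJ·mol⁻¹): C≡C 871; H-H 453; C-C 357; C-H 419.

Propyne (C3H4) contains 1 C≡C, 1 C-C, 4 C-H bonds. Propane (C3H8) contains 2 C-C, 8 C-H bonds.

Bonds broken (reactants):
  C≡C: 1 × 871 = 871
  C-C: 1 × 357 = 357
  C-H: 4 × 419 = 1676
  H-H: 2 × 453 = 906
  Σ(broken) = 3810 kJ
Bonds formed (products):
  C-C: 2 × 357 = 714
  C-H: 8 × 419 = 3352
  Σ(formed) = 4066 kJ
ΔH = Σ(broken) − Σ(formed) = 3810 − 4066 = −256 kJ

ΔH ≈ −256 kJ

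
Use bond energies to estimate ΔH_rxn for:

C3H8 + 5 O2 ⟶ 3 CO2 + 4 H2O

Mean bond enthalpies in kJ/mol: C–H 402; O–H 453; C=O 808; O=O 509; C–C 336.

ΔH ≈ −2039 kJ

Bonds broken (reactants):
  C–C: 2 × 336 = 672
  C–H: 8 × 402 = 3216
  O=O: 5 × 509 = 2545
  Σ(broken) = 6433 kJ
Bonds formed (products):
  C=O: 6 × 808 = 4848
  O–H: 8 × 453 = 3624
  Σ(formed) = 8472 kJ
ΔH = Σ(broken) − Σ(formed) = 6433 − 8472 = −2039 kJ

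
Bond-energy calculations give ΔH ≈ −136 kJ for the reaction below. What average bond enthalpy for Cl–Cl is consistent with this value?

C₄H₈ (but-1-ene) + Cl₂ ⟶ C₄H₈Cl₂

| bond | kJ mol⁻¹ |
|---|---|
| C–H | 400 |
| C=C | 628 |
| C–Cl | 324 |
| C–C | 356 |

D(Cl–Cl) ≈ 240 kJ/mol

Let D be the Cl–Cl bond energy.
Σ(broken) = 2×356 + 8×400 + 1×628 + 1×D = 4540 + D
Σ(formed) = 3×356 + 2×324 + 8×400 = 4916
ΔH = Σ(broken) − Σ(formed) = (4540 + D) − (4916) = −376 + D
Setting this equal to −136 kJ gives D = 240 kJ/mol.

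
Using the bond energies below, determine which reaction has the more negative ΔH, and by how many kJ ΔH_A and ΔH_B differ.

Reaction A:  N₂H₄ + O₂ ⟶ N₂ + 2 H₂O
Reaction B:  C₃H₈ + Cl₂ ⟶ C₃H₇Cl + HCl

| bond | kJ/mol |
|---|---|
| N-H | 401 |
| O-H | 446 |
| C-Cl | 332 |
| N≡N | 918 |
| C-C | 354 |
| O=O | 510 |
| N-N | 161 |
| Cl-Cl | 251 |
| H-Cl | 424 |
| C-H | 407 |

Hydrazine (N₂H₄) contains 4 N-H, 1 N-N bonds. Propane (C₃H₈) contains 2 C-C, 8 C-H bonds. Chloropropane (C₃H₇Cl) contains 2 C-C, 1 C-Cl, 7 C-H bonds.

Reaction A, by 329 kJ

Reaction A:
  Bonds broken (reactants):
    N-H: 4 × 401 = 1604
    N-N: 1 × 161 = 161
    O=O: 1 × 510 = 510
    Σ(broken) = 2275 kJ
  Bonds formed (products):
    N≡N: 1 × 918 = 918
    O-H: 4 × 446 = 1784
    Σ(formed) = 2702 kJ
  ΔH_A = 2275 − 2702 = −427 kJ
Reaction B:
  Bonds broken (reactants):
    C-C: 2 × 354 = 708
    C-H: 8 × 407 = 3256
    Cl-Cl: 1 × 251 = 251
    Σ(broken) = 4215 kJ
  Bonds formed (products):
    C-C: 2 × 354 = 708
    C-Cl: 1 × 332 = 332
    C-H: 7 × 407 = 2849
    H-Cl: 1 × 424 = 424
    Σ(formed) = 4313 kJ
  ΔH_B = 4215 − 4313 = −98 kJ
ΔH_A − ΔH_B = −329 kJ, so reaction A has the more negative ΔH; |ΔH_A − ΔH_B| = 329 kJ.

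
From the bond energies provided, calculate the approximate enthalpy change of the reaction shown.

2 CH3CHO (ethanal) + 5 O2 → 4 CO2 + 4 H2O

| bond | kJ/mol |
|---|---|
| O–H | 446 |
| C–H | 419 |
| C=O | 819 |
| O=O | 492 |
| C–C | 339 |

ΔH ≈ −1992 kJ

Bonds broken (reactants):
  C–C: 2 × 339 = 678
  C–H: 8 × 419 = 3352
  C=O: 2 × 819 = 1638
  O=O: 5 × 492 = 2460
  Σ(broken) = 8128 kJ
Bonds formed (products):
  C=O: 8 × 819 = 6552
  O–H: 8 × 446 = 3568
  Σ(formed) = 10120 kJ
ΔH = Σ(broken) − Σ(formed) = 8128 − 10120 = −1992 kJ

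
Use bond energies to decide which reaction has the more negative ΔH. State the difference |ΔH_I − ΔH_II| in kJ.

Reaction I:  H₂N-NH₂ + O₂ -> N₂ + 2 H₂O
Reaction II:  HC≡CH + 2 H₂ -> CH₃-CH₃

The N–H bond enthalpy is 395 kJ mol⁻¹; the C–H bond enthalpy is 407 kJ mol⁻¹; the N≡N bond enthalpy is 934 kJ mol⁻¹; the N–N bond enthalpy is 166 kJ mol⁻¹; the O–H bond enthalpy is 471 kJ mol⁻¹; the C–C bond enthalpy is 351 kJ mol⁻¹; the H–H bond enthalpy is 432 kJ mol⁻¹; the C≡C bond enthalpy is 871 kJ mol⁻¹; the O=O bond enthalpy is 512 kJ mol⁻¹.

Reaction I, by 316 kJ

Reaction I:
  Bonds broken (reactants):
    N–H: 4 × 395 = 1580
    N–N: 1 × 166 = 166
    O=O: 1 × 512 = 512
    Σ(broken) = 2258 kJ
  Bonds formed (products):
    N≡N: 1 × 934 = 934
    O–H: 4 × 471 = 1884
    Σ(formed) = 2818 kJ
  ΔH_I = 2258 − 2818 = −560 kJ
Reaction II:
  Bonds broken (reactants):
    C≡C: 1 × 871 = 871
    C–H: 2 × 407 = 814
    H–H: 2 × 432 = 864
    Σ(broken) = 2549 kJ
  Bonds formed (products):
    C–C: 1 × 351 = 351
    C–H: 6 × 407 = 2442
    Σ(formed) = 2793 kJ
  ΔH_II = 2549 − 2793 = −244 kJ
ΔH_I − ΔH_II = −316 kJ, so reaction I has the more negative ΔH; |ΔH_I − ΔH_II| = 316 kJ.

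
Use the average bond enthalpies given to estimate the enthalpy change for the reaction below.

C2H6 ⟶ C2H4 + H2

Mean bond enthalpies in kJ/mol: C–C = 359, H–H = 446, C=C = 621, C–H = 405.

Bonds broken (reactants):
  C–C: 1 × 359 = 359
  C–H: 6 × 405 = 2430
  Σ(broken) = 2789 kJ
Bonds formed (products):
  C–H: 4 × 405 = 1620
  C=C: 1 × 621 = 621
  H–H: 1 × 446 = 446
  Σ(formed) = 2687 kJ
ΔH = Σ(broken) − Σ(formed) = 2789 − 2687 = +102 kJ

ΔH ≈ +102 kJ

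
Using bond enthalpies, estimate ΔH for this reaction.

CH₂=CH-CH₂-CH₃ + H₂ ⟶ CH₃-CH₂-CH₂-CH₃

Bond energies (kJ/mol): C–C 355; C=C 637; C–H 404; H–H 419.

ΔH ≈ −107 kJ

Bonds broken (reactants):
  C–C: 2 × 355 = 710
  C–H: 8 × 404 = 3232
  C=C: 1 × 637 = 637
  H–H: 1 × 419 = 419
  Σ(broken) = 4998 kJ
Bonds formed (products):
  C–C: 3 × 355 = 1065
  C–H: 10 × 404 = 4040
  Σ(formed) = 5105 kJ
ΔH = Σ(broken) − Σ(formed) = 4998 − 5105 = −107 kJ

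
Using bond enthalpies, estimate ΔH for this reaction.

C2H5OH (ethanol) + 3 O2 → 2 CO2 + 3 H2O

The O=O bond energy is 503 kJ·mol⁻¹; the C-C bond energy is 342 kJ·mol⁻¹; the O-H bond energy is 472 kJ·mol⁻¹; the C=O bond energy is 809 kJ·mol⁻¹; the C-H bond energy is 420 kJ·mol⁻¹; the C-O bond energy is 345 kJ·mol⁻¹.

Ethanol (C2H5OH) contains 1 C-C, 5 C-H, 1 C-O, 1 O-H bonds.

ΔH ≈ −1300 kJ

Bonds broken (reactants):
  C-C: 1 × 342 = 342
  C-H: 5 × 420 = 2100
  C-O: 1 × 345 = 345
  O-H: 1 × 472 = 472
  O=O: 3 × 503 = 1509
  Σ(broken) = 4768 kJ
Bonds formed (products):
  C=O: 4 × 809 = 3236
  O-H: 6 × 472 = 2832
  Σ(formed) = 6068 kJ
ΔH = Σ(broken) − Σ(formed) = 4768 − 6068 = −1300 kJ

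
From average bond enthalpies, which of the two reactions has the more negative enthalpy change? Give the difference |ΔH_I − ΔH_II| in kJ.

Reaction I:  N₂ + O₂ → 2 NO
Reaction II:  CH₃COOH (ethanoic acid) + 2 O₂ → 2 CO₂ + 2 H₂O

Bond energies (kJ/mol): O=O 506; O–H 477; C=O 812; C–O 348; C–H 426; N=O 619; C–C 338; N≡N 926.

Reaction II, by 1085 kJ

Reaction I:
  Bonds broken (reactants):
    N≡N: 1 × 926 = 926
    O=O: 1 × 506 = 506
    Σ(broken) = 1432 kJ
  Bonds formed (products):
    N=O: 2 × 619 = 1238
    Σ(formed) = 1238 kJ
  ΔH_I = 1432 − 1238 = +194 kJ
Reaction II:
  Bonds broken (reactants):
    C–C: 1 × 338 = 338
    C–H: 3 × 426 = 1278
    C–O: 1 × 348 = 348
    C=O: 1 × 812 = 812
    O–H: 1 × 477 = 477
    O=O: 2 × 506 = 1012
    Σ(broken) = 4265 kJ
  Bonds formed (products):
    C=O: 4 × 812 = 3248
    O–H: 4 × 477 = 1908
    Σ(formed) = 5156 kJ
  ΔH_II = 4265 − 5156 = −891 kJ
ΔH_I − ΔH_II = +1085 kJ, so reaction II has the more negative ΔH; |ΔH_I − ΔH_II| = 1085 kJ.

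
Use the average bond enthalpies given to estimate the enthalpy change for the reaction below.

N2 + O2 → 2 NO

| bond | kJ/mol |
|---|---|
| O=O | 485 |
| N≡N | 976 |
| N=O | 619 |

ΔH ≈ +223 kJ

Bonds broken (reactants):
  N≡N: 1 × 976 = 976
  O=O: 1 × 485 = 485
  Σ(broken) = 1461 kJ
Bonds formed (products):
  N=O: 2 × 619 = 1238
  Σ(formed) = 1238 kJ
ΔH = Σ(broken) − Σ(formed) = 1461 − 1238 = +223 kJ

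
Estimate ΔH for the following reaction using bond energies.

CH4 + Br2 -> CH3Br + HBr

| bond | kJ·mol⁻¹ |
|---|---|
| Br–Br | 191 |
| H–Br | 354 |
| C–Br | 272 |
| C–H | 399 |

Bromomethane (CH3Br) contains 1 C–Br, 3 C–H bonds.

ΔH ≈ −36 kJ

Bonds broken (reactants):
  Br–Br: 1 × 191 = 191
  C–H: 4 × 399 = 1596
  Σ(broken) = 1787 kJ
Bonds formed (products):
  C–Br: 1 × 272 = 272
  C–H: 3 × 399 = 1197
  H–Br: 1 × 354 = 354
  Σ(formed) = 1823 kJ
ΔH = Σ(broken) − Σ(formed) = 1787 − 1823 = −36 kJ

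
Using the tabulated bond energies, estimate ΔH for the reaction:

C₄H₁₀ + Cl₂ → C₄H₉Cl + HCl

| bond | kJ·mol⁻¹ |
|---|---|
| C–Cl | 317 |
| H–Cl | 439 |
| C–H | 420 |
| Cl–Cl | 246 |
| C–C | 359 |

Bonds broken (reactants):
  C–C: 3 × 359 = 1077
  C–H: 10 × 420 = 4200
  Cl–Cl: 1 × 246 = 246
  Σ(broken) = 5523 kJ
Bonds formed (products):
  C–C: 3 × 359 = 1077
  C–Cl: 1 × 317 = 317
  C–H: 9 × 420 = 3780
  H–Cl: 1 × 439 = 439
  Σ(formed) = 5613 kJ
ΔH = Σ(broken) − Σ(formed) = 5523 − 5613 = −90 kJ

ΔH ≈ −90 kJ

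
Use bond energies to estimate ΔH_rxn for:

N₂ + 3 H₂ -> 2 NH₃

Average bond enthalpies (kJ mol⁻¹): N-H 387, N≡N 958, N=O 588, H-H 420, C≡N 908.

Bonds broken (reactants):
  H-H: 3 × 420 = 1260
  N≡N: 1 × 958 = 958
  Σ(broken) = 2218 kJ
Bonds formed (products):
  N-H: 6 × 387 = 2322
  Σ(formed) = 2322 kJ
ΔH = Σ(broken) − Σ(formed) = 2218 − 2322 = −104 kJ

ΔH ≈ −104 kJ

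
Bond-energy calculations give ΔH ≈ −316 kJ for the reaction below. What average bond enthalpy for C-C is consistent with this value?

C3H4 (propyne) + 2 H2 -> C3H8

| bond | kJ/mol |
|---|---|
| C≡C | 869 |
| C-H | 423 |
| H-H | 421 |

Let D be the C-C bond energy.
Σ(broken) = 1×869 + 1×D + 4×423 + 2×421 = 3403 + D
Σ(formed) = 2×D + 8×423 = 3384 + 2D
ΔH = Σ(broken) − Σ(formed) = (3403 + D) − (3384 + 2D) = +19 − D
Setting this equal to −316 kJ gives D = 335 kJ/mol.

D(C-C) ≈ 335 kJ/mol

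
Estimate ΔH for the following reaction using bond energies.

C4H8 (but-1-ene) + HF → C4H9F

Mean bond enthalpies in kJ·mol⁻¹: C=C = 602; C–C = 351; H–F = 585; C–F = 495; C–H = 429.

Bonds broken (reactants):
  C–C: 2 × 351 = 702
  C–H: 8 × 429 = 3432
  C=C: 1 × 602 = 602
  H–F: 1 × 585 = 585
  Σ(broken) = 5321 kJ
Bonds formed (products):
  C–C: 3 × 351 = 1053
  C–F: 1 × 495 = 495
  C–H: 9 × 429 = 3861
  Σ(formed) = 5409 kJ
ΔH = Σ(broken) − Σ(formed) = 5321 − 5409 = −88 kJ

ΔH ≈ −88 kJ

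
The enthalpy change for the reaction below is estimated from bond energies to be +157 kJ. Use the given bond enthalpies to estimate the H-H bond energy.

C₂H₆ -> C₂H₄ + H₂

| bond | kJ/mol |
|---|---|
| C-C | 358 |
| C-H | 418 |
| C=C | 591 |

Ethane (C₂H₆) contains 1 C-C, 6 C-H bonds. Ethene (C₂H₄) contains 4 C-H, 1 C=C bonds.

Let D be the H-H bond energy.
Σ(broken) = 1×358 + 6×418 = 2866
Σ(formed) = 4×418 + 1×591 + 1×D = 2263 + D
ΔH = Σ(broken) − Σ(formed) = (2866) − (2263 + D) = +603 − D
Setting this equal to +157 kJ gives D = 446 kJ/mol.

D(H-H) ≈ 446 kJ/mol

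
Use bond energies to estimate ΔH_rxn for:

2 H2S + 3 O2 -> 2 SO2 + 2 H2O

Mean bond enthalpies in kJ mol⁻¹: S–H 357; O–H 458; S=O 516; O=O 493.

ΔH ≈ −989 kJ

Bonds broken (reactants):
  O=O: 3 × 493 = 1479
  S–H: 4 × 357 = 1428
  Σ(broken) = 2907 kJ
Bonds formed (products):
  O–H: 4 × 458 = 1832
  S=O: 4 × 516 = 2064
  Σ(formed) = 3896 kJ
ΔH = Σ(broken) − Σ(formed) = 2907 − 3896 = −989 kJ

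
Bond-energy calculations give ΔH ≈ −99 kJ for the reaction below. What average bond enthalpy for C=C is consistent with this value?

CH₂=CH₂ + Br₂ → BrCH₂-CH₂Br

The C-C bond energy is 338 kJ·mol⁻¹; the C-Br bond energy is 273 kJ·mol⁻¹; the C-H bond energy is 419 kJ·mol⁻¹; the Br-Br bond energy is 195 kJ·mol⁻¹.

Let D be the C=C bond energy.
Σ(broken) = 1×195 + 4×419 + 1×D = 1871 + D
Σ(formed) = 2×273 + 1×338 + 4×419 = 2560
ΔH = Σ(broken) − Σ(formed) = (1871 + D) − (2560) = −689 + D
Setting this equal to −99 kJ gives D = 590 kJ/mol.

D(C=C) ≈ 590 kJ/mol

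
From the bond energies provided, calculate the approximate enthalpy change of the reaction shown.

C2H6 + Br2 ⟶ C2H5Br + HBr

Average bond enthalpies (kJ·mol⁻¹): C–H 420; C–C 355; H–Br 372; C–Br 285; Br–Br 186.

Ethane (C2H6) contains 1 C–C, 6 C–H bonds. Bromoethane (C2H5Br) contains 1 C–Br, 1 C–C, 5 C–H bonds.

ΔH ≈ −51 kJ

Bonds broken (reactants):
  Br–Br: 1 × 186 = 186
  C–C: 1 × 355 = 355
  C–H: 6 × 420 = 2520
  Σ(broken) = 3061 kJ
Bonds formed (products):
  C–Br: 1 × 285 = 285
  C–C: 1 × 355 = 355
  C–H: 5 × 420 = 2100
  H–Br: 1 × 372 = 372
  Σ(formed) = 3112 kJ
ΔH = Σ(broken) − Σ(formed) = 3061 − 3112 = −51 kJ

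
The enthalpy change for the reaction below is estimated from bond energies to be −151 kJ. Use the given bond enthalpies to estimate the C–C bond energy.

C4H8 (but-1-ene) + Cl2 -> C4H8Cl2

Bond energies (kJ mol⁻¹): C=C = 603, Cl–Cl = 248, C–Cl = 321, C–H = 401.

Let D be the C–C bond energy.
Σ(broken) = 2×D + 8×401 + 1×603 + 1×248 = 4059 + 2D
Σ(formed) = 3×D + 2×321 + 8×401 = 3850 + 3D
ΔH = Σ(broken) − Σ(formed) = (4059 + 2D) − (3850 + 3D) = +209 − D
Setting this equal to −151 kJ gives D = 360 kJ/mol.

D(C–C) ≈ 360 kJ/mol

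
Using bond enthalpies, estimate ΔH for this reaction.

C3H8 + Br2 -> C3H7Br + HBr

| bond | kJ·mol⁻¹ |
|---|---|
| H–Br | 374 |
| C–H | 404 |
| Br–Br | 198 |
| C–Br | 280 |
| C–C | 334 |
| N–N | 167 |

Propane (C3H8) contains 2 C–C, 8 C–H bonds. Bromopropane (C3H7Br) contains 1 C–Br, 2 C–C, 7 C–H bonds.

Bonds broken (reactants):
  Br–Br: 1 × 198 = 198
  C–C: 2 × 334 = 668
  C–H: 8 × 404 = 3232
  Σ(broken) = 4098 kJ
Bonds formed (products):
  C–Br: 1 × 280 = 280
  C–C: 2 × 334 = 668
  C–H: 7 × 404 = 2828
  H–Br: 1 × 374 = 374
  Σ(formed) = 4150 kJ
ΔH = Σ(broken) − Σ(formed) = 4098 − 4150 = −52 kJ

ΔH ≈ −52 kJ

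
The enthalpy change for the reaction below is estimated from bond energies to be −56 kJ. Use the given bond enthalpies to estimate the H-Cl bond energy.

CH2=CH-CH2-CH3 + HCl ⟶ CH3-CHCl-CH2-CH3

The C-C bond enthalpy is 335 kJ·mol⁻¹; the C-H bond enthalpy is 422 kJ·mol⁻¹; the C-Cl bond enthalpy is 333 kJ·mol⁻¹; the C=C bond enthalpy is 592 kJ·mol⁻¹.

Let D be the H-Cl bond energy.
Σ(broken) = 2×335 + 8×422 + 1×592 + 1×D = 4638 + D
Σ(formed) = 3×335 + 1×333 + 9×422 = 5136
ΔH = Σ(broken) − Σ(formed) = (4638 + D) − (5136) = −498 + D
Setting this equal to −56 kJ gives D = 442 kJ/mol.

D(H-Cl) ≈ 442 kJ/mol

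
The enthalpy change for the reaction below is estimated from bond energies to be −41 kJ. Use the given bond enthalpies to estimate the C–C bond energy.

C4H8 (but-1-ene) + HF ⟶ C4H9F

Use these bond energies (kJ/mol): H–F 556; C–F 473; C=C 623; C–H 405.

D(C–C) ≈ 342 kJ/mol

Let D be the C–C bond energy.
Σ(broken) = 2×D + 8×405 + 1×623 + 1×556 = 4419 + 2D
Σ(formed) = 3×D + 1×473 + 9×405 = 4118 + 3D
ΔH = Σ(broken) − Σ(formed) = (4419 + 2D) − (4118 + 3D) = +301 − D
Setting this equal to −41 kJ gives D = 342 kJ/mol.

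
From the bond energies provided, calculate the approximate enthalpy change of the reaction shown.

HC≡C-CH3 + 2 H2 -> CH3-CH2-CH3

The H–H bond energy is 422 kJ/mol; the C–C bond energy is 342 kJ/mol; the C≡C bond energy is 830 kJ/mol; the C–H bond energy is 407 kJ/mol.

ΔH ≈ −296 kJ

Bonds broken (reactants):
  C≡C: 1 × 830 = 830
  C–C: 1 × 342 = 342
  C–H: 4 × 407 = 1628
  H–H: 2 × 422 = 844
  Σ(broken) = 3644 kJ
Bonds formed (products):
  C–C: 2 × 342 = 684
  C–H: 8 × 407 = 3256
  Σ(formed) = 3940 kJ
ΔH = Σ(broken) − Σ(formed) = 3644 − 3940 = −296 kJ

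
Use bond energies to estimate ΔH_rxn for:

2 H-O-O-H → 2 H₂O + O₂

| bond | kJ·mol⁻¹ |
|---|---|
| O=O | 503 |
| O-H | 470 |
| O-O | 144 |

ΔH ≈ −215 kJ

Bonds broken (reactants):
  O-H: 4 × 470 = 1880
  O-O: 2 × 144 = 288
  Σ(broken) = 2168 kJ
Bonds formed (products):
  O-H: 4 × 470 = 1880
  O=O: 1 × 503 = 503
  Σ(formed) = 2383 kJ
ΔH = Σ(broken) − Σ(formed) = 2168 − 2383 = −215 kJ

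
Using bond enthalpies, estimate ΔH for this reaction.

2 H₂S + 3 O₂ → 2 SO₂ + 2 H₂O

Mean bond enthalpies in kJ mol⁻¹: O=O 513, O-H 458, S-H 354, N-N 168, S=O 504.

Bonds broken (reactants):
  O=O: 3 × 513 = 1539
  S-H: 4 × 354 = 1416
  Σ(broken) = 2955 kJ
Bonds formed (products):
  O-H: 4 × 458 = 1832
  S=O: 4 × 504 = 2016
  Σ(formed) = 3848 kJ
ΔH = Σ(broken) − Σ(formed) = 2955 − 3848 = −893 kJ

ΔH ≈ −893 kJ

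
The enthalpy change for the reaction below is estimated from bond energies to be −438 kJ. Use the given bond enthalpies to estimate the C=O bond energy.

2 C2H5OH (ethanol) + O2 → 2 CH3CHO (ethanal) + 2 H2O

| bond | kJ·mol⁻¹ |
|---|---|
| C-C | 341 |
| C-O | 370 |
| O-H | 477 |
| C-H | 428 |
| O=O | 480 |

Let D be the C=O bond energy.
Σ(broken) = 2×341 + 10×428 + 2×370 + 2×477 + 1×480 = 7136
Σ(formed) = 2×341 + 8×428 + 2×D + 4×477 = 6014 + 2D
ΔH = Σ(broken) − Σ(formed) = (7136) − (6014 + 2D) = +1122 − 2D
Setting this equal to −438 kJ gives 2D = 1560, so D = 780 kJ/mol.

D(C=O) ≈ 780 kJ/mol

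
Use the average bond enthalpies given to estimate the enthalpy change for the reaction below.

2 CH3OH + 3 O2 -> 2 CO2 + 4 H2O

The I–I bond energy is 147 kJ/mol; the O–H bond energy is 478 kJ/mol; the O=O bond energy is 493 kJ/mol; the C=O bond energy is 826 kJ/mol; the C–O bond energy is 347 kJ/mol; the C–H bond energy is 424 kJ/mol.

ΔH ≈ −1455 kJ

Bonds broken (reactants):
  C–H: 6 × 424 = 2544
  C–O: 2 × 347 = 694
  O–H: 2 × 478 = 956
  O=O: 3 × 493 = 1479
  Σ(broken) = 5673 kJ
Bonds formed (products):
  C=O: 4 × 826 = 3304
  O–H: 8 × 478 = 3824
  Σ(formed) = 7128 kJ
ΔH = Σ(broken) − Σ(formed) = 5673 − 7128 = −1455 kJ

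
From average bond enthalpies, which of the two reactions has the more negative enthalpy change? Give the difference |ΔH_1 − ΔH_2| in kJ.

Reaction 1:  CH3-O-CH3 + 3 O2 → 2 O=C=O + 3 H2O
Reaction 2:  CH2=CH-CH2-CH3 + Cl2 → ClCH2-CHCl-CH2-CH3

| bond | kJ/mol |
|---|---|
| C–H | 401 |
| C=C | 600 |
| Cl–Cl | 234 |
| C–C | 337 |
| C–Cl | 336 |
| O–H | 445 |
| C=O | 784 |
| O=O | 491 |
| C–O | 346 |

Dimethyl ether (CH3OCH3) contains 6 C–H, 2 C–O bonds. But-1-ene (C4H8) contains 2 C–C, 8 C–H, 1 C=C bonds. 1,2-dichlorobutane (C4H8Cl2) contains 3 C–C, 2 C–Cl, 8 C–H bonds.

Reaction 1, by 1060 kJ

Reaction 1:
  Bonds broken (reactants):
    C–H: 6 × 401 = 2406
    C–O: 2 × 346 = 692
    O=O: 3 × 491 = 1473
    Σ(broken) = 4571 kJ
  Bonds formed (products):
    C=O: 4 × 784 = 3136
    O–H: 6 × 445 = 2670
    Σ(formed) = 5806 kJ
  ΔH_1 = 4571 − 5806 = −1235 kJ
Reaction 2:
  Bonds broken (reactants):
    C–C: 2 × 337 = 674
    C–H: 8 × 401 = 3208
    C=C: 1 × 600 = 600
    Cl–Cl: 1 × 234 = 234
    Σ(broken) = 4716 kJ
  Bonds formed (products):
    C–C: 3 × 337 = 1011
    C–Cl: 2 × 336 = 672
    C–H: 8 × 401 = 3208
    Σ(formed) = 4891 kJ
  ΔH_2 = 4716 − 4891 = −175 kJ
ΔH_1 − ΔH_2 = −1060 kJ, so reaction 1 has the more negative ΔH; |ΔH_1 − ΔH_2| = 1060 kJ.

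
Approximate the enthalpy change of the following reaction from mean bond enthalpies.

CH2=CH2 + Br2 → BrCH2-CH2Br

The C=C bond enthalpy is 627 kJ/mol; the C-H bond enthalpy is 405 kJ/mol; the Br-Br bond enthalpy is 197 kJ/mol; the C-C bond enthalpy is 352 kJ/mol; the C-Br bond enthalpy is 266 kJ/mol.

ΔH ≈ −60 kJ

Bonds broken (reactants):
  Br-Br: 1 × 197 = 197
  C-H: 4 × 405 = 1620
  C=C: 1 × 627 = 627
  Σ(broken) = 2444 kJ
Bonds formed (products):
  C-Br: 2 × 266 = 532
  C-C: 1 × 352 = 352
  C-H: 4 × 405 = 1620
  Σ(formed) = 2504 kJ
ΔH = Σ(broken) − Σ(formed) = 2444 − 2504 = −60 kJ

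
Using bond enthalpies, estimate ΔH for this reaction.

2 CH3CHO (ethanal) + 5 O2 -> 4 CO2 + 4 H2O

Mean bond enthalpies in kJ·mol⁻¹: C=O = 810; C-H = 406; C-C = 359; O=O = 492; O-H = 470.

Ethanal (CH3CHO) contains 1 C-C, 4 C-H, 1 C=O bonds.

Bonds broken (reactants):
  C-C: 2 × 359 = 718
  C-H: 8 × 406 = 3248
  C=O: 2 × 810 = 1620
  O=O: 5 × 492 = 2460
  Σ(broken) = 8046 kJ
Bonds formed (products):
  C=O: 8 × 810 = 6480
  O-H: 8 × 470 = 3760
  Σ(formed) = 10240 kJ
ΔH = Σ(broken) − Σ(formed) = 8046 − 10240 = −2194 kJ

ΔH ≈ −2194 kJ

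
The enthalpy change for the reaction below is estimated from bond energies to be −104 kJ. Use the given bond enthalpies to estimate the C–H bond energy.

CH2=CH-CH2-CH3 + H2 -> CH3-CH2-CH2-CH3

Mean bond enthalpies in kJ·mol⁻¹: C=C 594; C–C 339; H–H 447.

Let D be the C–H bond energy.
Σ(broken) = 2×339 + 8×D + 1×594 + 1×447 = 1719 + 8D
Σ(formed) = 3×339 + 10×D = 1017 + 10D
ΔH = Σ(broken) − Σ(formed) = (1719 + 8D) − (1017 + 10D) = +702 − 2D
Setting this equal to −104 kJ gives 2D = 806, so D = 403 kJ/mol.

D(C–H) ≈ 403 kJ/mol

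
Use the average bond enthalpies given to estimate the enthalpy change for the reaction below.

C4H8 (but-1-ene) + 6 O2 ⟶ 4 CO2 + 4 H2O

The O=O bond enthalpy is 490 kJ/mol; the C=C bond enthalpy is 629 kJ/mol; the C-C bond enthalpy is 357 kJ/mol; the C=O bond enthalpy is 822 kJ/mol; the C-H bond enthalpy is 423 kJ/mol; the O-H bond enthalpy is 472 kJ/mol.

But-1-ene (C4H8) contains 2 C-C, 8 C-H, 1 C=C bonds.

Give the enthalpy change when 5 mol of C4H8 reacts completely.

Bonds broken (reactants):
  C-C: 2 × 357 = 714
  C-H: 8 × 423 = 3384
  C=C: 1 × 629 = 629
  O=O: 6 × 490 = 2940
  Σ(broken) = 7667 kJ
Bonds formed (products):
  C=O: 8 × 822 = 6576
  O-H: 8 × 472 = 3776
  Σ(formed) = 10352 kJ
ΔH = Σ(broken) − Σ(formed) = 7667 − 10352 = −2685 kJ
For 5× the reaction as written: 5 × (−2685) = −13425 kJ

ΔH = −13425 kJ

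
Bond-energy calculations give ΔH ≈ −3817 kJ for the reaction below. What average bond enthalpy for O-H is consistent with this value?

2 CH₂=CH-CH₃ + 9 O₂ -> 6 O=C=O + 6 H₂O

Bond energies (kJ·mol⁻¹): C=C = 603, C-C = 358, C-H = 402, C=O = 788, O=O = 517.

D(O-H) ≈ 480 kJ/mol

Let D be the O-H bond energy.
Σ(broken) = 2×358 + 12×402 + 2×603 + 9×517 = 11399
Σ(formed) = 12×788 + 12×D = 9456 + 12D
ΔH = Σ(broken) − Σ(formed) = (11399) − (9456 + 12D) = +1943 − 12D
Setting this equal to −3817 kJ gives 12D = 5760, so D = 480 kJ/mol.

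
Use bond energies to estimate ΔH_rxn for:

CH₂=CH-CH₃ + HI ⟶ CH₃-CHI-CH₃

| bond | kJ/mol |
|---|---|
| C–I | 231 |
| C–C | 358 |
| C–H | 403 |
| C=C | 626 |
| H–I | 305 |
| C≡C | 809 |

Bonds broken (reactants):
  C–C: 1 × 358 = 358
  C–H: 6 × 403 = 2418
  C=C: 1 × 626 = 626
  H–I: 1 × 305 = 305
  Σ(broken) = 3707 kJ
Bonds formed (products):
  C–C: 2 × 358 = 716
  C–H: 7 × 403 = 2821
  C–I: 1 × 231 = 231
  Σ(formed) = 3768 kJ
ΔH = Σ(broken) − Σ(formed) = 3707 − 3768 = −61 kJ

ΔH ≈ −61 kJ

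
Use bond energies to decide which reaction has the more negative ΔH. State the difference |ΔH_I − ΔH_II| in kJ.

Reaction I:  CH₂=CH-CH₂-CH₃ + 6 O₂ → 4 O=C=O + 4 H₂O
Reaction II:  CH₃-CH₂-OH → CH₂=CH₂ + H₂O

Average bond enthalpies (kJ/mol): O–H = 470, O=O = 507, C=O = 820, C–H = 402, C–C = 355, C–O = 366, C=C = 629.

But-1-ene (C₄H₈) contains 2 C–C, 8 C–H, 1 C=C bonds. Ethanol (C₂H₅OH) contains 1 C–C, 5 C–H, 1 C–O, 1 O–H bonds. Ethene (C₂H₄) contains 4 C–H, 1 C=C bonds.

Reaction I:
  Bonds broken (reactants):
    C–C: 2 × 355 = 710
    C–H: 8 × 402 = 3216
    C=C: 1 × 629 = 629
    O=O: 6 × 507 = 3042
    Σ(broken) = 7597 kJ
  Bonds formed (products):
    C=O: 8 × 820 = 6560
    O–H: 8 × 470 = 3760
    Σ(formed) = 10320 kJ
  ΔH_I = 7597 − 10320 = −2723 kJ
Reaction II:
  Bonds broken (reactants):
    C–C: 1 × 355 = 355
    C–H: 5 × 402 = 2010
    C–O: 1 × 366 = 366
    O–H: 1 × 470 = 470
    Σ(broken) = 3201 kJ
  Bonds formed (products):
    C–H: 4 × 402 = 1608
    C=C: 1 × 629 = 629
    O–H: 2 × 470 = 940
    Σ(formed) = 3177 kJ
  ΔH_II = 3201 − 3177 = +24 kJ
ΔH_I − ΔH_II = −2747 kJ, so reaction I has the more negative ΔH; |ΔH_I − ΔH_II| = 2747 kJ.

Reaction I, by 2747 kJ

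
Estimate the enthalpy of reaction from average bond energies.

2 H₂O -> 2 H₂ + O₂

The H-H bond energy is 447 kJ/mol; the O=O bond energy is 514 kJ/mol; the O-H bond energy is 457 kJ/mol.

Bonds broken (reactants):
  O-H: 4 × 457 = 1828
  Σ(broken) = 1828 kJ
Bonds formed (products):
  H-H: 2 × 447 = 894
  O=O: 1 × 514 = 514
  Σ(formed) = 1408 kJ
ΔH = Σ(broken) − Σ(formed) = 1828 − 1408 = +420 kJ

ΔH ≈ +420 kJ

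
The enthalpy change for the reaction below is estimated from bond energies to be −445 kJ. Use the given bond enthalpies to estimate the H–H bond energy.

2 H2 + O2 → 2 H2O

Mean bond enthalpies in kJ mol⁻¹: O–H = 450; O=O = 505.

Let D be the H–H bond energy.
Σ(broken) = 2×D + 1×505 = 505 + 2D
Σ(formed) = 4×450 = 1800
ΔH = Σ(broken) − Σ(formed) = (505 + 2D) − (1800) = −1295 + 2D
Setting this equal to −445 kJ gives 2D = 850, so D = 425 kJ/mol.

D(H–H) ≈ 425 kJ/mol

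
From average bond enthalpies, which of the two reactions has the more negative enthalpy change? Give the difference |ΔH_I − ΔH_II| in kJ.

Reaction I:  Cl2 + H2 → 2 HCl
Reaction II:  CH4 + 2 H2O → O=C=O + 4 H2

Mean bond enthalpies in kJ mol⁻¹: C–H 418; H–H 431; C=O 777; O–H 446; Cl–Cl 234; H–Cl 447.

Reaction I, by 407 kJ

Reaction I:
  Bonds broken (reactants):
    Cl–Cl: 1 × 234 = 234
    H–H: 1 × 431 = 431
    Σ(broken) = 665 kJ
  Bonds formed (products):
    H–Cl: 2 × 447 = 894
    Σ(formed) = 894 kJ
  ΔH_I = 665 − 894 = −229 kJ
Reaction II:
  Bonds broken (reactants):
    C–H: 4 × 418 = 1672
    O–H: 4 × 446 = 1784
    Σ(broken) = 3456 kJ
  Bonds formed (products):
    C=O: 2 × 777 = 1554
    H–H: 4 × 431 = 1724
    Σ(formed) = 3278 kJ
  ΔH_II = 3456 − 3278 = +178 kJ
ΔH_I − ΔH_II = −407 kJ, so reaction I has the more negative ΔH; |ΔH_I − ΔH_II| = 407 kJ.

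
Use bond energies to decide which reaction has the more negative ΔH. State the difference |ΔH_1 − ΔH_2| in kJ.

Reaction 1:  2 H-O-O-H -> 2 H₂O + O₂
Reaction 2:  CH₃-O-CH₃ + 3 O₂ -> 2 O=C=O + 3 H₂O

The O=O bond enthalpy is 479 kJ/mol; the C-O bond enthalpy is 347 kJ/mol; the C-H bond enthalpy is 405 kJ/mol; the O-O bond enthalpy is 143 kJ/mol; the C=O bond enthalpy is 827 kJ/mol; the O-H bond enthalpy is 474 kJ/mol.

Reaction 1:
  Bonds broken (reactants):
    O-H: 4 × 474 = 1896
    O-O: 2 × 143 = 286
    Σ(broken) = 2182 kJ
  Bonds formed (products):
    O-H: 4 × 474 = 1896
    O=O: 1 × 479 = 479
    Σ(formed) = 2375 kJ
  ΔH_1 = 2182 − 2375 = −193 kJ
Reaction 2:
  Bonds broken (reactants):
    C-H: 6 × 405 = 2430
    C-O: 2 × 347 = 694
    O=O: 3 × 479 = 1437
    Σ(broken) = 4561 kJ
  Bonds formed (products):
    C=O: 4 × 827 = 3308
    O-H: 6 × 474 = 2844
    Σ(formed) = 6152 kJ
  ΔH_2 = 4561 − 6152 = −1591 kJ
ΔH_1 − ΔH_2 = +1398 kJ, so reaction 2 has the more negative ΔH; |ΔH_1 − ΔH_2| = 1398 kJ.

Reaction 2, by 1398 kJ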